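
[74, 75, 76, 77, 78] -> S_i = 74 + 1*i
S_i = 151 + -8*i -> [151, 143, 135, 127, 119]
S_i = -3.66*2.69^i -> [-3.66, -9.85, -26.48, -71.24, -191.64]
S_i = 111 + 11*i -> [111, 122, 133, 144, 155]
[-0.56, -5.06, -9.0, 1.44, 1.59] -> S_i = Random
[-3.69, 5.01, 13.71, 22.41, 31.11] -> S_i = -3.69 + 8.70*i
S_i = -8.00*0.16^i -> [-8.0, -1.28, -0.2, -0.03, -0.01]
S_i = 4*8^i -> [4, 32, 256, 2048, 16384]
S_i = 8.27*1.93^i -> [8.27, 15.96, 30.8, 59.45, 114.75]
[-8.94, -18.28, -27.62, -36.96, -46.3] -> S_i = -8.94 + -9.34*i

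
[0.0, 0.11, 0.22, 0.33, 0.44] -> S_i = -0.00 + 0.11*i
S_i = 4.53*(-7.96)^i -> [4.53, -36.06, 287.03, -2284.74, 18186.56]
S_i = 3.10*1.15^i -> [3.1, 3.56, 4.1, 4.71, 5.42]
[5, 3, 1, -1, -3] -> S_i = 5 + -2*i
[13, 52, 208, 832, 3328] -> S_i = 13*4^i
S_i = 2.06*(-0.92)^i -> [2.06, -1.9, 1.74, -1.6, 1.48]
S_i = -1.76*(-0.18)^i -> [-1.76, 0.32, -0.06, 0.01, -0.0]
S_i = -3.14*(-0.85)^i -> [-3.14, 2.67, -2.27, 1.93, -1.64]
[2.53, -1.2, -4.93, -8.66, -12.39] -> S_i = 2.53 + -3.73*i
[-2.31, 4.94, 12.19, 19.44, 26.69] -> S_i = -2.31 + 7.25*i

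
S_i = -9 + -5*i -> [-9, -14, -19, -24, -29]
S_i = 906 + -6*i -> [906, 900, 894, 888, 882]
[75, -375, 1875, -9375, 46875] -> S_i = 75*-5^i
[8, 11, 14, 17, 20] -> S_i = 8 + 3*i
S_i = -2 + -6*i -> [-2, -8, -14, -20, -26]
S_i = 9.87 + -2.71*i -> [9.87, 7.16, 4.45, 1.74, -0.97]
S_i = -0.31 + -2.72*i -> [-0.31, -3.03, -5.75, -8.47, -11.19]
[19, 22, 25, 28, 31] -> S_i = 19 + 3*i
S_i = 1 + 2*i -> [1, 3, 5, 7, 9]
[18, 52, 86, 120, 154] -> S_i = 18 + 34*i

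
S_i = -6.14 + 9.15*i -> [-6.14, 3.01, 12.16, 21.31, 30.46]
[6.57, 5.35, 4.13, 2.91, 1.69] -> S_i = 6.57 + -1.22*i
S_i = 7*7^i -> [7, 49, 343, 2401, 16807]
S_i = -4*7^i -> [-4, -28, -196, -1372, -9604]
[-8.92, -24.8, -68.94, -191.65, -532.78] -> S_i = -8.92*2.78^i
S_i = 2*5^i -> [2, 10, 50, 250, 1250]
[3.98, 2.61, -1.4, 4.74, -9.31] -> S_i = Random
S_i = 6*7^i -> [6, 42, 294, 2058, 14406]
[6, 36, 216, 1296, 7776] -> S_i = 6*6^i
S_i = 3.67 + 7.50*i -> [3.67, 11.17, 18.67, 26.17, 33.67]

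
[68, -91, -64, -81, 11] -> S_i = Random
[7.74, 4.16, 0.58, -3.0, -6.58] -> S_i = 7.74 + -3.58*i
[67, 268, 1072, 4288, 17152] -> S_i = 67*4^i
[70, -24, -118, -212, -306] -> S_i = 70 + -94*i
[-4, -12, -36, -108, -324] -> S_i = -4*3^i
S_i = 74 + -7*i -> [74, 67, 60, 53, 46]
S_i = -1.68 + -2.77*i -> [-1.68, -4.45, -7.22, -9.99, -12.76]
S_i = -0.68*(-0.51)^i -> [-0.68, 0.35, -0.18, 0.09, -0.05]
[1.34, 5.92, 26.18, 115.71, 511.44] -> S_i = 1.34*4.42^i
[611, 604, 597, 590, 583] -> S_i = 611 + -7*i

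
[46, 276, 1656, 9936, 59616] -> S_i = 46*6^i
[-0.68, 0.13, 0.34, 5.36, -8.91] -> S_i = Random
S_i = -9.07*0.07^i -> [-9.07, -0.63, -0.04, -0.0, -0.0]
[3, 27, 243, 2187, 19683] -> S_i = 3*9^i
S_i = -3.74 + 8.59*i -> [-3.74, 4.85, 13.44, 22.03, 30.62]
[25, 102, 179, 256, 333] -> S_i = 25 + 77*i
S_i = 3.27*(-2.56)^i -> [3.27, -8.37, 21.43, -54.86, 140.45]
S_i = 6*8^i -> [6, 48, 384, 3072, 24576]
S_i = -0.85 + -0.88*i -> [-0.85, -1.73, -2.61, -3.49, -4.37]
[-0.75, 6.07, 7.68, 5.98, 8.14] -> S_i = Random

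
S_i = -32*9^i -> [-32, -288, -2592, -23328, -209952]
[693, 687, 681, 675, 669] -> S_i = 693 + -6*i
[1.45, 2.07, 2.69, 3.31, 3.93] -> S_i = 1.45 + 0.62*i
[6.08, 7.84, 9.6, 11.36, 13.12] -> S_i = 6.08 + 1.76*i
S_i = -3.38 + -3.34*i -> [-3.38, -6.72, -10.06, -13.4, -16.74]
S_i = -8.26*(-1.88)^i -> [-8.26, 15.53, -29.19, 54.88, -103.18]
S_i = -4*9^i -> [-4, -36, -324, -2916, -26244]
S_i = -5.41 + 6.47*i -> [-5.41, 1.06, 7.53, 14.0, 20.47]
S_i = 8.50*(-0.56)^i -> [8.5, -4.76, 2.67, -1.49, 0.84]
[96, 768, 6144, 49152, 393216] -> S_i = 96*8^i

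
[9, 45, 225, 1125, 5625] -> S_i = 9*5^i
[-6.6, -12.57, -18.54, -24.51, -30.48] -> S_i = -6.60 + -5.97*i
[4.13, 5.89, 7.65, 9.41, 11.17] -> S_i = 4.13 + 1.76*i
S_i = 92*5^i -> [92, 460, 2300, 11500, 57500]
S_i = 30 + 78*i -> [30, 108, 186, 264, 342]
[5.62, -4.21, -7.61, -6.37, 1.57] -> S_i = Random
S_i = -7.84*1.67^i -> [-7.84, -13.09, -21.86, -36.51, -60.98]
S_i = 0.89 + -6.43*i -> [0.89, -5.54, -11.97, -18.4, -24.83]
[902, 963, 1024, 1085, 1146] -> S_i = 902 + 61*i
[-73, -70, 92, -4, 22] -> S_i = Random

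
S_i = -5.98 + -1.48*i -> [-5.98, -7.46, -8.94, -10.42, -11.9]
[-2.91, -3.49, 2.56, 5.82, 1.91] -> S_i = Random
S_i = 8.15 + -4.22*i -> [8.15, 3.93, -0.29, -4.51, -8.73]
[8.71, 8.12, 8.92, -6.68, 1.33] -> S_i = Random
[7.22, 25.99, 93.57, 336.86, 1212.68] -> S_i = 7.22*3.60^i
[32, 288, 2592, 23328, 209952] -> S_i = 32*9^i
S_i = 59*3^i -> [59, 177, 531, 1593, 4779]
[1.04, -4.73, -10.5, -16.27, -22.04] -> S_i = 1.04 + -5.77*i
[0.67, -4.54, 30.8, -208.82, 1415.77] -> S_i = 0.67*(-6.78)^i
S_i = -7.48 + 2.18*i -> [-7.48, -5.3, -3.12, -0.94, 1.24]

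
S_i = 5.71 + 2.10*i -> [5.71, 7.81, 9.91, 12.01, 14.11]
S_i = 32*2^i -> [32, 64, 128, 256, 512]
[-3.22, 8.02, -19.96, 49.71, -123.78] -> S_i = -3.22*(-2.49)^i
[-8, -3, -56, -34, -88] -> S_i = Random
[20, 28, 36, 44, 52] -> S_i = 20 + 8*i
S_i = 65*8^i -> [65, 520, 4160, 33280, 266240]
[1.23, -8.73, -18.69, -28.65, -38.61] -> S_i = 1.23 + -9.96*i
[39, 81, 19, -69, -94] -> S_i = Random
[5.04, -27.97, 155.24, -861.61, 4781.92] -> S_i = 5.04*(-5.55)^i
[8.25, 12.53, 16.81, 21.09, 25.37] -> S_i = 8.25 + 4.28*i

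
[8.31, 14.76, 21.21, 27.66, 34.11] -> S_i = 8.31 + 6.45*i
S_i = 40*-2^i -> [40, -80, 160, -320, 640]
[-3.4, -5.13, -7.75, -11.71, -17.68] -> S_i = -3.40*1.51^i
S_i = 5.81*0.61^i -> [5.81, 3.54, 2.16, 1.32, 0.8]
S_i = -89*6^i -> [-89, -534, -3204, -19224, -115344]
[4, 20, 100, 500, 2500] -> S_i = 4*5^i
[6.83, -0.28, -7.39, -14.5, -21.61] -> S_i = 6.83 + -7.11*i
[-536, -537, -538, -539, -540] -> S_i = -536 + -1*i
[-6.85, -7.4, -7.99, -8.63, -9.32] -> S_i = -6.85*1.08^i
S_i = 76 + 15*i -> [76, 91, 106, 121, 136]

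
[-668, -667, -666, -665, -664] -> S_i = -668 + 1*i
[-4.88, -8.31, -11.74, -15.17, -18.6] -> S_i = -4.88 + -3.43*i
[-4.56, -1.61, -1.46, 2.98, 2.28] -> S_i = Random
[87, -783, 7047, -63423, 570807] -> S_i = 87*-9^i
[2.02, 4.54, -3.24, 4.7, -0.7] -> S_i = Random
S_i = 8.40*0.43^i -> [8.4, 3.61, 1.55, 0.67, 0.29]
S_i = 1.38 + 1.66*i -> [1.38, 3.04, 4.7, 6.36, 8.02]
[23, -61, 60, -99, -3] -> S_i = Random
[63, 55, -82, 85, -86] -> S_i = Random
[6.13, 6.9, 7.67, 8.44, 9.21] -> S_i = 6.13 + 0.77*i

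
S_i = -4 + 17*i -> [-4, 13, 30, 47, 64]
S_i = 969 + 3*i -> [969, 972, 975, 978, 981]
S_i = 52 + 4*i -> [52, 56, 60, 64, 68]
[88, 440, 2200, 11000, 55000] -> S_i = 88*5^i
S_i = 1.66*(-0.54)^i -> [1.66, -0.9, 0.48, -0.26, 0.14]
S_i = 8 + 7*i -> [8, 15, 22, 29, 36]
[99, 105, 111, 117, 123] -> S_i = 99 + 6*i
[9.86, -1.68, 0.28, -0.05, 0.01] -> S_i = 9.86*(-0.17)^i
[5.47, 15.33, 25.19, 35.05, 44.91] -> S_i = 5.47 + 9.86*i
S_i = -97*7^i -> [-97, -679, -4753, -33271, -232897]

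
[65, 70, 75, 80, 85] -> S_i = 65 + 5*i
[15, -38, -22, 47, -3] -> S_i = Random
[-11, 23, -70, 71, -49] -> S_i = Random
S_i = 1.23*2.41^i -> [1.23, 2.96, 7.14, 17.22, 41.49]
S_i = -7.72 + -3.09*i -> [-7.72, -10.81, -13.9, -16.99, -20.08]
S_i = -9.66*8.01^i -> [-9.66, -77.38, -619.79, -4964.49, -39765.57]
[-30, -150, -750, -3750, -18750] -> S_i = -30*5^i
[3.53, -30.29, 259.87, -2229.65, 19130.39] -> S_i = 3.53*(-8.58)^i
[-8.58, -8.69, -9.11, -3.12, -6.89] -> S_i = Random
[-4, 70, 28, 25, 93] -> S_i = Random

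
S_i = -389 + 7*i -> [-389, -382, -375, -368, -361]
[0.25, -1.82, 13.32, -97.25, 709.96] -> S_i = 0.25*(-7.30)^i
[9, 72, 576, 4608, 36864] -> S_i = 9*8^i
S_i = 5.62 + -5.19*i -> [5.62, 0.43, -4.76, -9.95, -15.14]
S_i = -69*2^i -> [-69, -138, -276, -552, -1104]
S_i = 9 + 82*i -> [9, 91, 173, 255, 337]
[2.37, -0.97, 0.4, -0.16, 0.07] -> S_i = 2.37*(-0.41)^i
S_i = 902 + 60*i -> [902, 962, 1022, 1082, 1142]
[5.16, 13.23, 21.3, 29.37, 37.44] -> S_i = 5.16 + 8.07*i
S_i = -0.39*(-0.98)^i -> [-0.39, 0.38, -0.37, 0.37, -0.36]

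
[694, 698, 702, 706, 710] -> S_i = 694 + 4*i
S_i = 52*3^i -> [52, 156, 468, 1404, 4212]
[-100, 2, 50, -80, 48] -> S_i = Random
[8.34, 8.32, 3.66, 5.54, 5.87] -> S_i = Random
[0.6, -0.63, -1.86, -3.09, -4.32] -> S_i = 0.60 + -1.23*i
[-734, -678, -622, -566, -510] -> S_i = -734 + 56*i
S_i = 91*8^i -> [91, 728, 5824, 46592, 372736]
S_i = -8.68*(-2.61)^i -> [-8.68, 22.65, -59.13, 154.33, -402.79]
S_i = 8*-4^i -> [8, -32, 128, -512, 2048]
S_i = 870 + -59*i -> [870, 811, 752, 693, 634]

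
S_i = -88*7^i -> [-88, -616, -4312, -30184, -211288]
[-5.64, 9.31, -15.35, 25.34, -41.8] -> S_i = -5.64*(-1.65)^i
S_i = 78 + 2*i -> [78, 80, 82, 84, 86]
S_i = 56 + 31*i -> [56, 87, 118, 149, 180]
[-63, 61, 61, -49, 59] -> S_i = Random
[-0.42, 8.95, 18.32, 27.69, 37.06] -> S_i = -0.42 + 9.37*i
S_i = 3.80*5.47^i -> [3.8, 20.79, 113.7, 621.94, 3401.99]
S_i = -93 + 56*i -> [-93, -37, 19, 75, 131]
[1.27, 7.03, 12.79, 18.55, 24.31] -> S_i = 1.27 + 5.76*i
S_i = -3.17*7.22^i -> [-3.17, -22.89, -165.25, -1193.08, -8614.06]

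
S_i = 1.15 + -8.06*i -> [1.15, -6.91, -14.97, -23.03, -31.09]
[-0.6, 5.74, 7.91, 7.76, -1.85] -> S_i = Random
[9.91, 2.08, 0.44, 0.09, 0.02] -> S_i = 9.91*0.21^i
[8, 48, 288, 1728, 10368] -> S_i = 8*6^i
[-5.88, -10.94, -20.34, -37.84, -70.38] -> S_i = -5.88*1.86^i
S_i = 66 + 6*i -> [66, 72, 78, 84, 90]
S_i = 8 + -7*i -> [8, 1, -6, -13, -20]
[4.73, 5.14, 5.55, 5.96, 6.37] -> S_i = 4.73 + 0.41*i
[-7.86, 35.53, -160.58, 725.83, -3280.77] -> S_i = -7.86*(-4.52)^i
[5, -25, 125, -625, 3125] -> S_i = 5*-5^i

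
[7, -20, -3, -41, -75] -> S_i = Random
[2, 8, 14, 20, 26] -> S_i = 2 + 6*i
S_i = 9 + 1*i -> [9, 10, 11, 12, 13]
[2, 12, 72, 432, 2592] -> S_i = 2*6^i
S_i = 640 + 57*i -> [640, 697, 754, 811, 868]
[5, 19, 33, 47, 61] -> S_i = 5 + 14*i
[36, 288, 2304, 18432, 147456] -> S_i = 36*8^i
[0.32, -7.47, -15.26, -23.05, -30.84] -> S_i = 0.32 + -7.79*i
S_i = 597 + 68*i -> [597, 665, 733, 801, 869]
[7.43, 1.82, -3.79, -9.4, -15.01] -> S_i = 7.43 + -5.61*i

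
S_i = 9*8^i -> [9, 72, 576, 4608, 36864]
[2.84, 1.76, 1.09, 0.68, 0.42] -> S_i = 2.84*0.62^i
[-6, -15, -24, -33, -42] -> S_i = -6 + -9*i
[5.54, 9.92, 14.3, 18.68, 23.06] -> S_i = 5.54 + 4.38*i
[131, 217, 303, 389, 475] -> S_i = 131 + 86*i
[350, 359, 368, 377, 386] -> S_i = 350 + 9*i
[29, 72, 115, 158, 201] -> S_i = 29 + 43*i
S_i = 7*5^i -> [7, 35, 175, 875, 4375]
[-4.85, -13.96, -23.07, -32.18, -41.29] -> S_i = -4.85 + -9.11*i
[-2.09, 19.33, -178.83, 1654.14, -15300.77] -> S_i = -2.09*(-9.25)^i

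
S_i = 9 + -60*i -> [9, -51, -111, -171, -231]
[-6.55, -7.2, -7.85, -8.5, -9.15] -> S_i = -6.55 + -0.65*i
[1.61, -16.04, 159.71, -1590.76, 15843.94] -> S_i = 1.61*(-9.96)^i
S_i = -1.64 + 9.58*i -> [-1.64, 7.94, 17.52, 27.1, 36.68]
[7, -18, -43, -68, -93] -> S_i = 7 + -25*i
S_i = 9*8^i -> [9, 72, 576, 4608, 36864]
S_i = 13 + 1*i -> [13, 14, 15, 16, 17]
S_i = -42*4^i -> [-42, -168, -672, -2688, -10752]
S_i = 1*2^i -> [1, 2, 4, 8, 16]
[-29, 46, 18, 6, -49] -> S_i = Random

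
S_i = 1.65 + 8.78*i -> [1.65, 10.43, 19.21, 27.99, 36.77]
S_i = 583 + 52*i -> [583, 635, 687, 739, 791]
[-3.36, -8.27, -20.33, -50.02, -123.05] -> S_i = -3.36*2.46^i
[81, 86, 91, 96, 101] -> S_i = 81 + 5*i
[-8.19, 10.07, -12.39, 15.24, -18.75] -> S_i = -8.19*(-1.23)^i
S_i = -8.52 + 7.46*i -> [-8.52, -1.06, 6.4, 13.86, 21.32]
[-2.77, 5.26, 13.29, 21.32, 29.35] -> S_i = -2.77 + 8.03*i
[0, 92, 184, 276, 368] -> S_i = 0 + 92*i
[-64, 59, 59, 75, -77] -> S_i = Random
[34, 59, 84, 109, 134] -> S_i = 34 + 25*i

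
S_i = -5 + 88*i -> [-5, 83, 171, 259, 347]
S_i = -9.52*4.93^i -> [-9.52, -46.93, -231.38, -1140.72, -5623.73]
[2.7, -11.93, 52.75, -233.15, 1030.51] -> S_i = 2.70*(-4.42)^i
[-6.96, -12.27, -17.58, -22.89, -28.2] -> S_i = -6.96 + -5.31*i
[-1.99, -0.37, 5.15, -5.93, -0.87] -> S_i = Random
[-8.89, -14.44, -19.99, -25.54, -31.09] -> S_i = -8.89 + -5.55*i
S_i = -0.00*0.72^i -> [-0.0, -0.0, -0.0, -0.0, -0.0]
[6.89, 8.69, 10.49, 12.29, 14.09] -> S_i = 6.89 + 1.80*i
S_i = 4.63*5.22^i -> [4.63, 24.17, 126.16, 658.56, 3437.66]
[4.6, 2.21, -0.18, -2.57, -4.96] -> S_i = 4.60 + -2.39*i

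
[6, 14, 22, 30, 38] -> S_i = 6 + 8*i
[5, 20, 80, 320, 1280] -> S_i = 5*4^i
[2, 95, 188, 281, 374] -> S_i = 2 + 93*i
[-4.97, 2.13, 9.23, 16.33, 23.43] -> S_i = -4.97 + 7.10*i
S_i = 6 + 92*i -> [6, 98, 190, 282, 374]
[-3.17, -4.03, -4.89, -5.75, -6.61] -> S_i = -3.17 + -0.86*i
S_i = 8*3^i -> [8, 24, 72, 216, 648]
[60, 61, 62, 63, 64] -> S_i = 60 + 1*i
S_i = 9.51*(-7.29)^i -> [9.51, -69.33, 505.4, -3684.37, 26859.05]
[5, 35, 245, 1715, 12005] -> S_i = 5*7^i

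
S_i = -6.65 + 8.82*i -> [-6.65, 2.17, 10.99, 19.81, 28.63]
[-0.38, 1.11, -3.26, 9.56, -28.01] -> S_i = -0.38*(-2.93)^i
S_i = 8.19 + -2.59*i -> [8.19, 5.6, 3.01, 0.42, -2.17]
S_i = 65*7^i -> [65, 455, 3185, 22295, 156065]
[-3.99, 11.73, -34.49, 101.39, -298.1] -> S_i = -3.99*(-2.94)^i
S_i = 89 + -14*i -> [89, 75, 61, 47, 33]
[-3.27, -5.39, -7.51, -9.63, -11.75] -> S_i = -3.27 + -2.12*i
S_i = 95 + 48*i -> [95, 143, 191, 239, 287]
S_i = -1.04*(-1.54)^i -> [-1.04, 1.6, -2.47, 3.8, -5.85]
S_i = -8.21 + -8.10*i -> [-8.21, -16.31, -24.41, -32.51, -40.61]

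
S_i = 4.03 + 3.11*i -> [4.03, 7.14, 10.25, 13.36, 16.47]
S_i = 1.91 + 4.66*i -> [1.91, 6.57, 11.23, 15.89, 20.55]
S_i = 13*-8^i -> [13, -104, 832, -6656, 53248]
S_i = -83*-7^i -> [-83, 581, -4067, 28469, -199283]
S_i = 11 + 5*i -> [11, 16, 21, 26, 31]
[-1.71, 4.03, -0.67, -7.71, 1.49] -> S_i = Random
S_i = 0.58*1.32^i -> [0.58, 0.77, 1.01, 1.33, 1.76]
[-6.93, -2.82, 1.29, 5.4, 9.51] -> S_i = -6.93 + 4.11*i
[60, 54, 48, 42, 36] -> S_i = 60 + -6*i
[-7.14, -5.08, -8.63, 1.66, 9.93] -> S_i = Random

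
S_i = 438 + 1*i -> [438, 439, 440, 441, 442]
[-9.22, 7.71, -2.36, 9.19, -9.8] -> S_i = Random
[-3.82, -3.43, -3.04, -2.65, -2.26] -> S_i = -3.82 + 0.39*i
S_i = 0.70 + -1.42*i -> [0.7, -0.72, -2.14, -3.56, -4.98]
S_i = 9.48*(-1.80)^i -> [9.48, -17.06, 30.72, -55.29, 99.52]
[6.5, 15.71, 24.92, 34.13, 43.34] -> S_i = 6.50 + 9.21*i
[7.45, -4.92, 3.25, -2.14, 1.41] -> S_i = 7.45*(-0.66)^i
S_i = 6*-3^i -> [6, -18, 54, -162, 486]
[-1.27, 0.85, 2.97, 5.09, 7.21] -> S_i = -1.27 + 2.12*i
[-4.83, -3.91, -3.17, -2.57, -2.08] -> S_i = -4.83*0.81^i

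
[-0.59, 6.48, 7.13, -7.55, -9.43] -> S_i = Random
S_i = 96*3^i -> [96, 288, 864, 2592, 7776]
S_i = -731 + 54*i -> [-731, -677, -623, -569, -515]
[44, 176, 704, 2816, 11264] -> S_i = 44*4^i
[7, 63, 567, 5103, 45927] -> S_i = 7*9^i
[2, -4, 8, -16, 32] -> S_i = 2*-2^i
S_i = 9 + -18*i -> [9, -9, -27, -45, -63]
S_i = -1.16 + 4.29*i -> [-1.16, 3.13, 7.42, 11.71, 16.0]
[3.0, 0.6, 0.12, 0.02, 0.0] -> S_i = 3.00*0.20^i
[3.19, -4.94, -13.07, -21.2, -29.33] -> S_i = 3.19 + -8.13*i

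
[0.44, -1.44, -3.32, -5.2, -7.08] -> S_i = 0.44 + -1.88*i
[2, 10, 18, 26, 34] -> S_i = 2 + 8*i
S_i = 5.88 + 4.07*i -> [5.88, 9.95, 14.02, 18.09, 22.16]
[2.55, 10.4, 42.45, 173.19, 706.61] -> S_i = 2.55*4.08^i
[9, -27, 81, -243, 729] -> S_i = 9*-3^i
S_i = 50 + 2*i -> [50, 52, 54, 56, 58]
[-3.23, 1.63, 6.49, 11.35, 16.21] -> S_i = -3.23 + 4.86*i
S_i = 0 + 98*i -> [0, 98, 196, 294, 392]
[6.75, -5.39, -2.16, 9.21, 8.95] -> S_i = Random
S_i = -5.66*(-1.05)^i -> [-5.66, 5.94, -6.24, 6.55, -6.88]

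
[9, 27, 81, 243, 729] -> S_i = 9*3^i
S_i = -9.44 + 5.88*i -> [-9.44, -3.56, 2.32, 8.2, 14.08]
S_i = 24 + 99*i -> [24, 123, 222, 321, 420]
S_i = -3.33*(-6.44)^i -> [-3.33, 21.45, -138.11, 889.41, -5727.8]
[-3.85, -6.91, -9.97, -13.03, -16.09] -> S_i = -3.85 + -3.06*i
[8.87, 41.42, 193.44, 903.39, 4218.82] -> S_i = 8.87*4.67^i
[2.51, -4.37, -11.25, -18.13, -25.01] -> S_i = 2.51 + -6.88*i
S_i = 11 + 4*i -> [11, 15, 19, 23, 27]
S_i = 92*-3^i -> [92, -276, 828, -2484, 7452]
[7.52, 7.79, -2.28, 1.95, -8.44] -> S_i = Random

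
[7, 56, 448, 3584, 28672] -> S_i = 7*8^i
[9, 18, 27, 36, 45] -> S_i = 9 + 9*i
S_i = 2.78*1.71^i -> [2.78, 4.75, 8.13, 13.9, 23.77]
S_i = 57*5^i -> [57, 285, 1425, 7125, 35625]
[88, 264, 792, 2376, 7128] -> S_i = 88*3^i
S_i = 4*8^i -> [4, 32, 256, 2048, 16384]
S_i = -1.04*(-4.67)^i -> [-1.04, 4.86, -22.68, 105.92, -494.65]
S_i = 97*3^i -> [97, 291, 873, 2619, 7857]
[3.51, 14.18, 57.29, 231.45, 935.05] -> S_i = 3.51*4.04^i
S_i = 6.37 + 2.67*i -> [6.37, 9.04, 11.71, 14.38, 17.05]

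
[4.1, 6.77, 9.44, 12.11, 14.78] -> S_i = 4.10 + 2.67*i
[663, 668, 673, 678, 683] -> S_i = 663 + 5*i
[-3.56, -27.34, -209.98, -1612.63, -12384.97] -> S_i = -3.56*7.68^i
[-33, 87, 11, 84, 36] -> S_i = Random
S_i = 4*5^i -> [4, 20, 100, 500, 2500]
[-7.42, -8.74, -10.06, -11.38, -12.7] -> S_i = -7.42 + -1.32*i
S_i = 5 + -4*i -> [5, 1, -3, -7, -11]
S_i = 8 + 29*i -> [8, 37, 66, 95, 124]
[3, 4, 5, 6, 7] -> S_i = 3 + 1*i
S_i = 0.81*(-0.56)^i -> [0.81, -0.45, 0.25, -0.14, 0.08]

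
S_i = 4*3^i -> [4, 12, 36, 108, 324]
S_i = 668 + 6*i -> [668, 674, 680, 686, 692]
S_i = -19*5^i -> [-19, -95, -475, -2375, -11875]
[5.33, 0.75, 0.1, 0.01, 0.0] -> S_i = 5.33*0.14^i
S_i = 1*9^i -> [1, 9, 81, 729, 6561]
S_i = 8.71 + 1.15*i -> [8.71, 9.86, 11.01, 12.16, 13.31]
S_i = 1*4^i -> [1, 4, 16, 64, 256]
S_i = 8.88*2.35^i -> [8.88, 20.87, 49.04, 115.24, 270.82]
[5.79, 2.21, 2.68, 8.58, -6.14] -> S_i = Random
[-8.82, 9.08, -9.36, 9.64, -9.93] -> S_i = -8.82*(-1.03)^i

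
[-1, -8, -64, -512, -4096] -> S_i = -1*8^i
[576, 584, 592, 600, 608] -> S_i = 576 + 8*i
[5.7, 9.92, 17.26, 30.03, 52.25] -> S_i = 5.70*1.74^i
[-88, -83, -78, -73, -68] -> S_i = -88 + 5*i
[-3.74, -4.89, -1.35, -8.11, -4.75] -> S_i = Random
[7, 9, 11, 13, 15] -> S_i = 7 + 2*i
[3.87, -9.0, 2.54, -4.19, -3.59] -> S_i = Random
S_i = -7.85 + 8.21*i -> [-7.85, 0.36, 8.57, 16.78, 24.99]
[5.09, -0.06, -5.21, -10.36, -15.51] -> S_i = 5.09 + -5.15*i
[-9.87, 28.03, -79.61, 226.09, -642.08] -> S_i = -9.87*(-2.84)^i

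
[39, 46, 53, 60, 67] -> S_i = 39 + 7*i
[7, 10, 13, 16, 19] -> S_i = 7 + 3*i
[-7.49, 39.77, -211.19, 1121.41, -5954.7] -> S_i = -7.49*(-5.31)^i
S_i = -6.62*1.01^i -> [-6.62, -6.69, -6.75, -6.82, -6.89]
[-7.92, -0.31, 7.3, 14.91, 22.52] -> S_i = -7.92 + 7.61*i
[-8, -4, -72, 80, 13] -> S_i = Random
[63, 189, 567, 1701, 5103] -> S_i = 63*3^i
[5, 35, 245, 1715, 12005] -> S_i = 5*7^i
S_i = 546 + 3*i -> [546, 549, 552, 555, 558]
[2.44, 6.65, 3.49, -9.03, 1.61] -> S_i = Random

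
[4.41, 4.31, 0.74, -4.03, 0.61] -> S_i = Random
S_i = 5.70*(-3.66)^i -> [5.7, -20.86, 76.35, -279.46, 1022.82]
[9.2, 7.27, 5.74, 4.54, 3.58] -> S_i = 9.20*0.79^i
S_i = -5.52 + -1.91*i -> [-5.52, -7.43, -9.34, -11.25, -13.16]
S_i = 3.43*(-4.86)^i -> [3.43, -16.67, 81.02, -393.73, 1913.55]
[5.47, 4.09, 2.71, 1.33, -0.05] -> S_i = 5.47 + -1.38*i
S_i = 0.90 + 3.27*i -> [0.9, 4.17, 7.44, 10.71, 13.98]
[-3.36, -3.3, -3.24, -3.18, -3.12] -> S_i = -3.36 + 0.06*i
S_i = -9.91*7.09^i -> [-9.91, -70.26, -498.16, -3531.93, -25041.4]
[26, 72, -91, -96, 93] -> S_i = Random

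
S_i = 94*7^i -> [94, 658, 4606, 32242, 225694]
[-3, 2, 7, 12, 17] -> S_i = -3 + 5*i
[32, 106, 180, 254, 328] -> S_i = 32 + 74*i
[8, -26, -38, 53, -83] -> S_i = Random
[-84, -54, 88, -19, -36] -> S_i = Random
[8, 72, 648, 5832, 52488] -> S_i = 8*9^i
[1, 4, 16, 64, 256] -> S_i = 1*4^i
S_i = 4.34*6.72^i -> [4.34, 29.16, 195.99, 1317.04, 8850.48]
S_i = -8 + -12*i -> [-8, -20, -32, -44, -56]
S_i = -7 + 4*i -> [-7, -3, 1, 5, 9]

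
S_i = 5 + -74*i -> [5, -69, -143, -217, -291]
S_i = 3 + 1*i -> [3, 4, 5, 6, 7]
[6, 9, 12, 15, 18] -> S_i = 6 + 3*i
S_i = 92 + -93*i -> [92, -1, -94, -187, -280]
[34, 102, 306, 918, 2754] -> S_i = 34*3^i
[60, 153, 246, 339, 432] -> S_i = 60 + 93*i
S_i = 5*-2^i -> [5, -10, 20, -40, 80]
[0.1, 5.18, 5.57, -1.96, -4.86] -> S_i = Random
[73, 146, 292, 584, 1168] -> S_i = 73*2^i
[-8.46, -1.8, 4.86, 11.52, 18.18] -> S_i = -8.46 + 6.66*i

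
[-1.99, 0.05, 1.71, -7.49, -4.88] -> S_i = Random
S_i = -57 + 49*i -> [-57, -8, 41, 90, 139]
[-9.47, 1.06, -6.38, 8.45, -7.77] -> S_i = Random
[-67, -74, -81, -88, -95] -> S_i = -67 + -7*i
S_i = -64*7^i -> [-64, -448, -3136, -21952, -153664]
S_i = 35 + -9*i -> [35, 26, 17, 8, -1]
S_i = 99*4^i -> [99, 396, 1584, 6336, 25344]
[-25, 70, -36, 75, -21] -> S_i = Random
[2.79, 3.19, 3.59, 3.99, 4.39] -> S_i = 2.79 + 0.40*i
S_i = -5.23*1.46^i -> [-5.23, -7.64, -11.15, -16.28, -23.76]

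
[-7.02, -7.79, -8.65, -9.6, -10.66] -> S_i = -7.02*1.11^i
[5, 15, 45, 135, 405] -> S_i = 5*3^i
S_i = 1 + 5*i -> [1, 6, 11, 16, 21]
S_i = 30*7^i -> [30, 210, 1470, 10290, 72030]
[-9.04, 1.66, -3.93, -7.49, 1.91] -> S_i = Random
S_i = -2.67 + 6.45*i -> [-2.67, 3.78, 10.23, 16.68, 23.13]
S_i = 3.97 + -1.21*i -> [3.97, 2.76, 1.55, 0.34, -0.87]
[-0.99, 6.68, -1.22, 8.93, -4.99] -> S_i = Random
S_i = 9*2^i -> [9, 18, 36, 72, 144]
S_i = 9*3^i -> [9, 27, 81, 243, 729]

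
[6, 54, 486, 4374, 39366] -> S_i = 6*9^i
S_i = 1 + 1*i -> [1, 2, 3, 4, 5]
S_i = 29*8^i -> [29, 232, 1856, 14848, 118784]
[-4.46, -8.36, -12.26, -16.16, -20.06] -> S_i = -4.46 + -3.90*i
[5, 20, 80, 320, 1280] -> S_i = 5*4^i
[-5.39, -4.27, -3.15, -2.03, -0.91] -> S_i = -5.39 + 1.12*i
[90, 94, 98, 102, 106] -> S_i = 90 + 4*i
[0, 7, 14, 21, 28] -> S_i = 0 + 7*i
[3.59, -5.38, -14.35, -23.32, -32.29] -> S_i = 3.59 + -8.97*i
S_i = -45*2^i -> [-45, -90, -180, -360, -720]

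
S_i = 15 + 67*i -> [15, 82, 149, 216, 283]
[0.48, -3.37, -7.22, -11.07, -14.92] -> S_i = 0.48 + -3.85*i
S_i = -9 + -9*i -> [-9, -18, -27, -36, -45]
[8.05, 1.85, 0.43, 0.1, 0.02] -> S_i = 8.05*0.23^i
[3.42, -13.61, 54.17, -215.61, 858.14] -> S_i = 3.42*(-3.98)^i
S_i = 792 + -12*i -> [792, 780, 768, 756, 744]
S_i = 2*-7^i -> [2, -14, 98, -686, 4802]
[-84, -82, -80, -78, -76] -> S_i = -84 + 2*i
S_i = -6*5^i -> [-6, -30, -150, -750, -3750]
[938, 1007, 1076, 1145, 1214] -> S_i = 938 + 69*i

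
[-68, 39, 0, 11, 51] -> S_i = Random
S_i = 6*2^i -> [6, 12, 24, 48, 96]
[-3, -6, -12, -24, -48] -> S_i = -3*2^i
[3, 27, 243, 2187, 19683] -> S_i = 3*9^i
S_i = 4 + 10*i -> [4, 14, 24, 34, 44]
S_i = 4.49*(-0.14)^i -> [4.49, -0.63, 0.09, -0.01, 0.0]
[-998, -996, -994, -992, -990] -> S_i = -998 + 2*i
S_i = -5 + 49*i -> [-5, 44, 93, 142, 191]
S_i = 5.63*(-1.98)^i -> [5.63, -11.15, 22.07, -43.7, 86.53]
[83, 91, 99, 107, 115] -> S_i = 83 + 8*i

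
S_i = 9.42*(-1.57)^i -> [9.42, -14.79, 23.22, -36.45, 57.23]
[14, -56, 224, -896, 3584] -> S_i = 14*-4^i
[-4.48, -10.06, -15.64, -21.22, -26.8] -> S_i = -4.48 + -5.58*i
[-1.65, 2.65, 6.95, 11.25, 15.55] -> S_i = -1.65 + 4.30*i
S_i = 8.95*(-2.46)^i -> [8.95, -22.02, 54.16, -133.24, 327.77]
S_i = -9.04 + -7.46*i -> [-9.04, -16.5, -23.96, -31.42, -38.88]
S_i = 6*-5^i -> [6, -30, 150, -750, 3750]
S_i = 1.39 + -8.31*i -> [1.39, -6.92, -15.23, -23.54, -31.85]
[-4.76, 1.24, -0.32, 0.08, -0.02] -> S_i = -4.76*(-0.26)^i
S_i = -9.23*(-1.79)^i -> [-9.23, 16.52, -29.57, 52.94, -94.76]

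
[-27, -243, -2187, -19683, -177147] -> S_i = -27*9^i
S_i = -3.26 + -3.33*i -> [-3.26, -6.59, -9.92, -13.25, -16.58]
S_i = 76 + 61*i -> [76, 137, 198, 259, 320]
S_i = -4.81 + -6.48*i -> [-4.81, -11.29, -17.77, -24.25, -30.73]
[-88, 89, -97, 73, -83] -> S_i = Random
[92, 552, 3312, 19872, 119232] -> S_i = 92*6^i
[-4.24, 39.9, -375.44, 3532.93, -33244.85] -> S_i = -4.24*(-9.41)^i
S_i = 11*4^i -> [11, 44, 176, 704, 2816]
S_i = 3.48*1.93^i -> [3.48, 6.72, 12.96, 25.02, 48.28]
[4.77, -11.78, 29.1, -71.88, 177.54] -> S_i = 4.77*(-2.47)^i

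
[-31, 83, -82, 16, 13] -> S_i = Random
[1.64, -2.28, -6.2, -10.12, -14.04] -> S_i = 1.64 + -3.92*i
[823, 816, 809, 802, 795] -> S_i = 823 + -7*i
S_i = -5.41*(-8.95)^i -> [-5.41, 48.42, -433.35, 3878.52, -34712.78]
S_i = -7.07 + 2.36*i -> [-7.07, -4.71, -2.35, 0.01, 2.37]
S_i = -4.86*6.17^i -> [-4.86, -29.99, -185.01, -1141.54, -7043.31]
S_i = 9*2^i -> [9, 18, 36, 72, 144]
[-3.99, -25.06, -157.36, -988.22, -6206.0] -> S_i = -3.99*6.28^i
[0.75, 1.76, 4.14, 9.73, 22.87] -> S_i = 0.75*2.35^i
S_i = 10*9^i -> [10, 90, 810, 7290, 65610]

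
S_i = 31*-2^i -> [31, -62, 124, -248, 496]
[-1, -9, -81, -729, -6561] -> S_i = -1*9^i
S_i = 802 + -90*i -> [802, 712, 622, 532, 442]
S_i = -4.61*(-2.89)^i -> [-4.61, 13.32, -38.5, 111.27, -321.58]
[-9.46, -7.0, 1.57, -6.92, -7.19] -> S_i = Random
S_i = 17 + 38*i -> [17, 55, 93, 131, 169]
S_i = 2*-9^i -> [2, -18, 162, -1458, 13122]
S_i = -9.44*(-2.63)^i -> [-9.44, 24.83, -65.3, 171.73, -451.64]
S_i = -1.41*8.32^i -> [-1.41, -11.73, -97.6, -812.06, -6756.35]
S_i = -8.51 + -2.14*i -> [-8.51, -10.65, -12.79, -14.93, -17.07]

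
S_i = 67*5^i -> [67, 335, 1675, 8375, 41875]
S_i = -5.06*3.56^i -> [-5.06, -18.01, -64.13, -228.3, -812.74]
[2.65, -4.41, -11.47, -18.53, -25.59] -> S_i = 2.65 + -7.06*i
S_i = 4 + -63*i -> [4, -59, -122, -185, -248]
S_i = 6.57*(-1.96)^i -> [6.57, -12.88, 25.24, -49.47, 96.96]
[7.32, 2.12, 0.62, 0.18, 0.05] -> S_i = 7.32*0.29^i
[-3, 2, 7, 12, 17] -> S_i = -3 + 5*i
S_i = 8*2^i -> [8, 16, 32, 64, 128]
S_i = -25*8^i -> [-25, -200, -1600, -12800, -102400]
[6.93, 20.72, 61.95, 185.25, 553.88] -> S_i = 6.93*2.99^i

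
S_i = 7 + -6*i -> [7, 1, -5, -11, -17]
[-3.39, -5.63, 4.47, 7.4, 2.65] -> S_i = Random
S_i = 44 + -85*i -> [44, -41, -126, -211, -296]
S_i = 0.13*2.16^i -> [0.13, 0.28, 0.61, 1.31, 2.83]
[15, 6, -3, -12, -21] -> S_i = 15 + -9*i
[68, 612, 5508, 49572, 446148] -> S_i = 68*9^i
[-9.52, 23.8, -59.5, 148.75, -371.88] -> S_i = -9.52*(-2.50)^i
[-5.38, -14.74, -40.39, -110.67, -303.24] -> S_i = -5.38*2.74^i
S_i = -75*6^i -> [-75, -450, -2700, -16200, -97200]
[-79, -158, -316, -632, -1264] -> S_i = -79*2^i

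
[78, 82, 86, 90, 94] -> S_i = 78 + 4*i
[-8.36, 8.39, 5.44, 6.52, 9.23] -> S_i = Random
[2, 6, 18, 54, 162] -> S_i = 2*3^i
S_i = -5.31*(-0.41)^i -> [-5.31, 2.18, -0.89, 0.37, -0.15]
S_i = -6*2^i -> [-6, -12, -24, -48, -96]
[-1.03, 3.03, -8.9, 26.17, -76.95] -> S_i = -1.03*(-2.94)^i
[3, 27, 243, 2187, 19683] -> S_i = 3*9^i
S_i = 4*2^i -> [4, 8, 16, 32, 64]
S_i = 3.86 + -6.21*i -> [3.86, -2.35, -8.56, -14.77, -20.98]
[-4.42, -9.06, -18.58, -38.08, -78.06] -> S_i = -4.42*2.05^i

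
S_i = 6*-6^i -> [6, -36, 216, -1296, 7776]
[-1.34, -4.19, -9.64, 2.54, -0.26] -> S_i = Random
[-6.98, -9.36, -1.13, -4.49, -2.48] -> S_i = Random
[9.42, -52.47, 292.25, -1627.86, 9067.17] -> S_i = 9.42*(-5.57)^i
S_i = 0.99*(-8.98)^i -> [0.99, -8.89, 79.83, -716.91, 6437.85]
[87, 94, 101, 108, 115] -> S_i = 87 + 7*i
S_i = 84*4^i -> [84, 336, 1344, 5376, 21504]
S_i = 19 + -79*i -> [19, -60, -139, -218, -297]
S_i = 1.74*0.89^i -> [1.74, 1.55, 1.38, 1.23, 1.09]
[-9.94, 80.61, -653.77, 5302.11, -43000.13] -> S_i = -9.94*(-8.11)^i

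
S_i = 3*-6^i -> [3, -18, 108, -648, 3888]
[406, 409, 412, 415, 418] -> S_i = 406 + 3*i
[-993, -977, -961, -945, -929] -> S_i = -993 + 16*i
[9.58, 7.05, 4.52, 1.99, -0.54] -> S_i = 9.58 + -2.53*i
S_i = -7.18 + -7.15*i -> [-7.18, -14.33, -21.48, -28.63, -35.78]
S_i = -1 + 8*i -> [-1, 7, 15, 23, 31]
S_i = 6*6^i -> [6, 36, 216, 1296, 7776]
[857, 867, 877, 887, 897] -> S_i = 857 + 10*i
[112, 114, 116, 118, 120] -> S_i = 112 + 2*i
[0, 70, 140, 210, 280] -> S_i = 0 + 70*i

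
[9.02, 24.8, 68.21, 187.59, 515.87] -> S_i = 9.02*2.75^i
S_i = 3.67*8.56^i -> [3.67, 31.42, 268.91, 2301.9, 19704.31]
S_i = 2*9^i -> [2, 18, 162, 1458, 13122]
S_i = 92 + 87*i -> [92, 179, 266, 353, 440]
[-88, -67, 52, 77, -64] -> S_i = Random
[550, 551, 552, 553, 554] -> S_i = 550 + 1*i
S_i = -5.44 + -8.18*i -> [-5.44, -13.62, -21.8, -29.98, -38.16]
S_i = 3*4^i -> [3, 12, 48, 192, 768]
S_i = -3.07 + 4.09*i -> [-3.07, 1.02, 5.11, 9.2, 13.29]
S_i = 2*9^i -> [2, 18, 162, 1458, 13122]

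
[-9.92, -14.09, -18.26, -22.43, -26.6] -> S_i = -9.92 + -4.17*i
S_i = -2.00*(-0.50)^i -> [-2.0, 1.0, -0.5, 0.25, -0.12]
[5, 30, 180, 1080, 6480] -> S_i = 5*6^i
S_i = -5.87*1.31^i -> [-5.87, -7.69, -10.07, -13.2, -17.29]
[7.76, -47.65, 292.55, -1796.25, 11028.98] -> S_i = 7.76*(-6.14)^i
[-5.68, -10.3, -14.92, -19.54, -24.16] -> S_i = -5.68 + -4.62*i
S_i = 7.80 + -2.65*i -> [7.8, 5.15, 2.5, -0.15, -2.8]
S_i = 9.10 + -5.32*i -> [9.1, 3.78, -1.54, -6.86, -12.18]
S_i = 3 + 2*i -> [3, 5, 7, 9, 11]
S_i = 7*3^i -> [7, 21, 63, 189, 567]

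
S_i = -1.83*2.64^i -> [-1.83, -4.83, -12.75, -33.67, -88.89]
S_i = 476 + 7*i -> [476, 483, 490, 497, 504]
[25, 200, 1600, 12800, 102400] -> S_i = 25*8^i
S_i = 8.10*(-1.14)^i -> [8.1, -9.23, 10.53, -12.0, 13.68]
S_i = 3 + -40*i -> [3, -37, -77, -117, -157]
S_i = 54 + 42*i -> [54, 96, 138, 180, 222]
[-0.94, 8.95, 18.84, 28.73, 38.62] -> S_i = -0.94 + 9.89*i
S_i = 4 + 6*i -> [4, 10, 16, 22, 28]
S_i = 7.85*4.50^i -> [7.85, 35.32, 158.96, 715.33, 3218.99]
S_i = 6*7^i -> [6, 42, 294, 2058, 14406]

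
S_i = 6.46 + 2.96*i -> [6.46, 9.42, 12.38, 15.34, 18.3]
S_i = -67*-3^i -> [-67, 201, -603, 1809, -5427]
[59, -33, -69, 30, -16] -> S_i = Random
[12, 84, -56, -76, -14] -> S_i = Random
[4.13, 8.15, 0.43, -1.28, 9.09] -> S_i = Random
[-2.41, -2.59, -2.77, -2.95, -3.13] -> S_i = -2.41 + -0.18*i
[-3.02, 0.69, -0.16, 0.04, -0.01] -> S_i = -3.02*(-0.23)^i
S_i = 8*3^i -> [8, 24, 72, 216, 648]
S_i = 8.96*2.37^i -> [8.96, 21.24, 50.33, 119.28, 282.68]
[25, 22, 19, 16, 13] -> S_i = 25 + -3*i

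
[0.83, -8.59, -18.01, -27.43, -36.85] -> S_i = 0.83 + -9.42*i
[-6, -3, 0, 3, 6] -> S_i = -6 + 3*i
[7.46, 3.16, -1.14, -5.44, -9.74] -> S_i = 7.46 + -4.30*i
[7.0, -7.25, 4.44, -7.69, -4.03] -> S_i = Random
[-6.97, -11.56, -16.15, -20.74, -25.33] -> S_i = -6.97 + -4.59*i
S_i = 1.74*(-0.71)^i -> [1.74, -1.24, 0.88, -0.62, 0.44]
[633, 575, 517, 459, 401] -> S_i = 633 + -58*i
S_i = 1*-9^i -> [1, -9, 81, -729, 6561]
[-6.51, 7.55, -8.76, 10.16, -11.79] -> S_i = -6.51*(-1.16)^i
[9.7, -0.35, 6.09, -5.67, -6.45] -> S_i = Random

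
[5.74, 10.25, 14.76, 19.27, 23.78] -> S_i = 5.74 + 4.51*i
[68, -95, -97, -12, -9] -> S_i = Random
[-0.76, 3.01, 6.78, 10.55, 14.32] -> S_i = -0.76 + 3.77*i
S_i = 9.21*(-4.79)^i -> [9.21, -44.12, 211.32, -1012.2, 4848.44]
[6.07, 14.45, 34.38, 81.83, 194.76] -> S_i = 6.07*2.38^i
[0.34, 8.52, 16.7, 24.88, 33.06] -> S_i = 0.34 + 8.18*i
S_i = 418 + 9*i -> [418, 427, 436, 445, 454]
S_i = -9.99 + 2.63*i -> [-9.99, -7.36, -4.73, -2.1, 0.53]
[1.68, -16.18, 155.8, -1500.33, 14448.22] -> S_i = 1.68*(-9.63)^i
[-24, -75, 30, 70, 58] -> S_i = Random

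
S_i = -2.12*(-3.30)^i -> [-2.12, 7.0, -23.09, 76.19, -251.42]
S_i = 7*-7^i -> [7, -49, 343, -2401, 16807]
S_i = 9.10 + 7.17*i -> [9.1, 16.27, 23.44, 30.61, 37.78]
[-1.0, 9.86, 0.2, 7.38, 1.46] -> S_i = Random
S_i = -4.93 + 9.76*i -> [-4.93, 4.83, 14.59, 24.35, 34.11]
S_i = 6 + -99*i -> [6, -93, -192, -291, -390]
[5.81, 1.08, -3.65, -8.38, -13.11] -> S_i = 5.81 + -4.73*i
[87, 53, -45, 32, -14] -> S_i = Random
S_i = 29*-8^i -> [29, -232, 1856, -14848, 118784]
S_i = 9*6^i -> [9, 54, 324, 1944, 11664]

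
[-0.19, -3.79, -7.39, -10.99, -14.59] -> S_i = -0.19 + -3.60*i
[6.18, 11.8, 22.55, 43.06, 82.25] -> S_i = 6.18*1.91^i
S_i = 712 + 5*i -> [712, 717, 722, 727, 732]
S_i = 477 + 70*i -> [477, 547, 617, 687, 757]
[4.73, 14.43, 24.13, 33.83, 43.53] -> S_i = 4.73 + 9.70*i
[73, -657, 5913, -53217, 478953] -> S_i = 73*-9^i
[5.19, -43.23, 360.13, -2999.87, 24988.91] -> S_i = 5.19*(-8.33)^i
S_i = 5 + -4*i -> [5, 1, -3, -7, -11]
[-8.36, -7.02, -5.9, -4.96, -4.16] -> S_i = -8.36*0.84^i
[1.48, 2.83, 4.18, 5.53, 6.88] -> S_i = 1.48 + 1.35*i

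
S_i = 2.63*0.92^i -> [2.63, 2.42, 2.23, 2.05, 1.88]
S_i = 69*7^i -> [69, 483, 3381, 23667, 165669]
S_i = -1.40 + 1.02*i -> [-1.4, -0.38, 0.64, 1.66, 2.68]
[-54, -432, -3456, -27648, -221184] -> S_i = -54*8^i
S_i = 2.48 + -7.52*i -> [2.48, -5.04, -12.56, -20.08, -27.6]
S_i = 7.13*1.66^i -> [7.13, 11.84, 19.65, 32.61, 54.14]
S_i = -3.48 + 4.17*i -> [-3.48, 0.69, 4.86, 9.03, 13.2]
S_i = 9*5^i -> [9, 45, 225, 1125, 5625]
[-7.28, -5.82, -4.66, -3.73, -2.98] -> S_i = -7.28*0.80^i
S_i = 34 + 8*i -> [34, 42, 50, 58, 66]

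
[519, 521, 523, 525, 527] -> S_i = 519 + 2*i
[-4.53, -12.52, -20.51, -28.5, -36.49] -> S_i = -4.53 + -7.99*i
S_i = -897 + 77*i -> [-897, -820, -743, -666, -589]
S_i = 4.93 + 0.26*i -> [4.93, 5.19, 5.45, 5.71, 5.97]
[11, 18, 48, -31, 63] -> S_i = Random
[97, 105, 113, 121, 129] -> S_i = 97 + 8*i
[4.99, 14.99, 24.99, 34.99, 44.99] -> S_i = 4.99 + 10.00*i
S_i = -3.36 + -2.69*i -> [-3.36, -6.05, -8.74, -11.43, -14.12]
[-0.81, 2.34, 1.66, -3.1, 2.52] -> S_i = Random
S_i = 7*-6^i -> [7, -42, 252, -1512, 9072]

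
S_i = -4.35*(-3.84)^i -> [-4.35, 16.7, -64.14, 246.31, -945.83]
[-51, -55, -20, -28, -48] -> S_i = Random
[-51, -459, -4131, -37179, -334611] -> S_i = -51*9^i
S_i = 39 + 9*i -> [39, 48, 57, 66, 75]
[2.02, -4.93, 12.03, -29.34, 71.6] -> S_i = 2.02*(-2.44)^i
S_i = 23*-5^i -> [23, -115, 575, -2875, 14375]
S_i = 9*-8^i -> [9, -72, 576, -4608, 36864]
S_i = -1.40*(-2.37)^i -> [-1.4, 3.32, -7.86, 18.64, -44.17]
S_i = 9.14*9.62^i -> [9.14, 87.93, 845.86, 8137.13, 78279.22]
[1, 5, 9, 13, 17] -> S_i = 1 + 4*i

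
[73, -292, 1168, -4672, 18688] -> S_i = 73*-4^i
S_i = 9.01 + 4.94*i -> [9.01, 13.95, 18.89, 23.83, 28.77]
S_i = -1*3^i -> [-1, -3, -9, -27, -81]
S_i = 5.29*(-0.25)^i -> [5.29, -1.32, 0.33, -0.08, 0.02]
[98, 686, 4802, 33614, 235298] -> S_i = 98*7^i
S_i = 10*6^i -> [10, 60, 360, 2160, 12960]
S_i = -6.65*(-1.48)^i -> [-6.65, 9.84, -14.57, 21.56, -31.91]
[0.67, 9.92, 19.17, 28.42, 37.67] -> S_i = 0.67 + 9.25*i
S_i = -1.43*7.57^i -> [-1.43, -10.83, -81.95, -620.33, -4695.91]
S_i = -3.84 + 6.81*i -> [-3.84, 2.97, 9.78, 16.59, 23.4]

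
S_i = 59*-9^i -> [59, -531, 4779, -43011, 387099]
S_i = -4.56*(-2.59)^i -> [-4.56, 11.81, -30.59, 79.23, -205.19]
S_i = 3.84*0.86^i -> [3.84, 3.3, 2.84, 2.44, 2.1]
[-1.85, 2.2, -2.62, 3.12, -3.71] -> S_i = -1.85*(-1.19)^i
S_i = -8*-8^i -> [-8, 64, -512, 4096, -32768]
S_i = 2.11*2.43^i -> [2.11, 5.13, 12.46, 30.28, 73.57]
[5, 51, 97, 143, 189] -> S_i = 5 + 46*i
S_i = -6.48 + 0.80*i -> [-6.48, -5.68, -4.88, -4.08, -3.28]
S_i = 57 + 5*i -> [57, 62, 67, 72, 77]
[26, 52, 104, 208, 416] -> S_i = 26*2^i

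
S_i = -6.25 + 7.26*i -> [-6.25, 1.01, 8.27, 15.53, 22.79]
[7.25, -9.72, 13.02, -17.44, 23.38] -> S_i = 7.25*(-1.34)^i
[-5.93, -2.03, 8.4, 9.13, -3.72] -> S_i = Random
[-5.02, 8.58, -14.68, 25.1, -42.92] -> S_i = -5.02*(-1.71)^i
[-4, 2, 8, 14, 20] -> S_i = -4 + 6*i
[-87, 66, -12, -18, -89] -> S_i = Random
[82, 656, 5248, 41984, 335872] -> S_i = 82*8^i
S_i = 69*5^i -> [69, 345, 1725, 8625, 43125]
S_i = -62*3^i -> [-62, -186, -558, -1674, -5022]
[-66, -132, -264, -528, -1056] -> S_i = -66*2^i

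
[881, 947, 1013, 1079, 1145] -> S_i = 881 + 66*i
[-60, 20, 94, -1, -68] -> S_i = Random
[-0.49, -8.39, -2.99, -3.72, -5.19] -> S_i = Random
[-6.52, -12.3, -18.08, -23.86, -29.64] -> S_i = -6.52 + -5.78*i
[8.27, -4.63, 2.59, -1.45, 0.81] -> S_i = 8.27*(-0.56)^i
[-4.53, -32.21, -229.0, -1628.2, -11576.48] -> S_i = -4.53*7.11^i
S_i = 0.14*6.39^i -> [0.14, 0.89, 5.72, 36.53, 233.42]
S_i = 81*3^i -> [81, 243, 729, 2187, 6561]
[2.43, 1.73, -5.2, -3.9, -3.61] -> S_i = Random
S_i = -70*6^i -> [-70, -420, -2520, -15120, -90720]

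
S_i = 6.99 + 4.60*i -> [6.99, 11.59, 16.19, 20.79, 25.39]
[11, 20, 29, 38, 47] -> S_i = 11 + 9*i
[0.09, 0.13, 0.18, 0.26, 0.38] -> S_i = 0.09*1.43^i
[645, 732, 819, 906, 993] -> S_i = 645 + 87*i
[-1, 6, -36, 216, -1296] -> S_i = -1*-6^i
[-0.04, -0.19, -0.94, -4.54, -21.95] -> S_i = -0.04*4.84^i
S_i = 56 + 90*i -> [56, 146, 236, 326, 416]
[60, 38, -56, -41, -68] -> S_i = Random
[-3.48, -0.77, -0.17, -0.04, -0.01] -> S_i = -3.48*0.22^i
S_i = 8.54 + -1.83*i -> [8.54, 6.71, 4.88, 3.05, 1.22]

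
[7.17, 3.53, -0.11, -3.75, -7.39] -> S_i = 7.17 + -3.64*i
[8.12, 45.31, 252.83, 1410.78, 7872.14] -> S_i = 8.12*5.58^i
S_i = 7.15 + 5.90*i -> [7.15, 13.05, 18.95, 24.85, 30.75]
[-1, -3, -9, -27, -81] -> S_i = -1*3^i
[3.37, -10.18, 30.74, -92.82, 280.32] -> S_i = 3.37*(-3.02)^i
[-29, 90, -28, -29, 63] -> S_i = Random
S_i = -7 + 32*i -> [-7, 25, 57, 89, 121]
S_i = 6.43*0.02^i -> [6.43, 0.13, 0.0, 0.0, 0.0]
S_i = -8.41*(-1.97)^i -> [-8.41, 16.57, -32.64, 64.3, -126.67]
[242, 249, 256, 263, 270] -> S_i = 242 + 7*i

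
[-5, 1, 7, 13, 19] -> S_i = -5 + 6*i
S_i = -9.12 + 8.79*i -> [-9.12, -0.33, 8.46, 17.25, 26.04]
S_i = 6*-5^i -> [6, -30, 150, -750, 3750]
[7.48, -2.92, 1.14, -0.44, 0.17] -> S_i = 7.48*(-0.39)^i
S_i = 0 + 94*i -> [0, 94, 188, 282, 376]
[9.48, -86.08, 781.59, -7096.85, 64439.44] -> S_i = 9.48*(-9.08)^i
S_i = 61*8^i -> [61, 488, 3904, 31232, 249856]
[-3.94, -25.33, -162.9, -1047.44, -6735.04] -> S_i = -3.94*6.43^i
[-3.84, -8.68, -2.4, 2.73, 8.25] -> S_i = Random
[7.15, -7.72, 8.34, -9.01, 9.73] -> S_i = 7.15*(-1.08)^i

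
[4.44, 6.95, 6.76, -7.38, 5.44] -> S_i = Random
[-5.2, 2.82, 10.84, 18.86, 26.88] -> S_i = -5.20 + 8.02*i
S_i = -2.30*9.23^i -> [-2.3, -21.23, -195.94, -1808.56, -16693.01]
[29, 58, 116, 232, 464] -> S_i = 29*2^i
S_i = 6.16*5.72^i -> [6.16, 35.24, 201.55, 1152.84, 6594.24]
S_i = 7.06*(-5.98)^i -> [7.06, -42.22, 252.47, -1509.76, 9028.37]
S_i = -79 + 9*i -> [-79, -70, -61, -52, -43]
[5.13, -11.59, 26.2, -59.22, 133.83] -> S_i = 5.13*(-2.26)^i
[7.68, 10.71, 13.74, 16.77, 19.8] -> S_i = 7.68 + 3.03*i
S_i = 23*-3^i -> [23, -69, 207, -621, 1863]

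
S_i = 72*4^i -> [72, 288, 1152, 4608, 18432]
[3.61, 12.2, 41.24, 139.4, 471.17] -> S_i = 3.61*3.38^i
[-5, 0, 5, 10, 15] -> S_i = -5 + 5*i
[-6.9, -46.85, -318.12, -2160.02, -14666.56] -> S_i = -6.90*6.79^i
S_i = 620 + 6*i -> [620, 626, 632, 638, 644]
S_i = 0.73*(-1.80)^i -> [0.73, -1.31, 2.37, -4.26, 7.66]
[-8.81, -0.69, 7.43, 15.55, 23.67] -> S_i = -8.81 + 8.12*i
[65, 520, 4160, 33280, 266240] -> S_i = 65*8^i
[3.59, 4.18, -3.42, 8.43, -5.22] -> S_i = Random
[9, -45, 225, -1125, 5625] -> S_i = 9*-5^i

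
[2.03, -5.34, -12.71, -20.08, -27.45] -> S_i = 2.03 + -7.37*i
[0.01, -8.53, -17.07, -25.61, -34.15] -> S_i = 0.01 + -8.54*i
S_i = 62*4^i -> [62, 248, 992, 3968, 15872]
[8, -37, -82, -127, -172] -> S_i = 8 + -45*i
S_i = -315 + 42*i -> [-315, -273, -231, -189, -147]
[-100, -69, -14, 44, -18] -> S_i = Random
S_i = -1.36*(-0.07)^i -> [-1.36, 0.1, -0.01, 0.0, -0.0]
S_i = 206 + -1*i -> [206, 205, 204, 203, 202]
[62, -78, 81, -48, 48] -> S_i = Random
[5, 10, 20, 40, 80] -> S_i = 5*2^i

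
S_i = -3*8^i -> [-3, -24, -192, -1536, -12288]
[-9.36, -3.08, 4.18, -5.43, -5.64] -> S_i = Random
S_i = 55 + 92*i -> [55, 147, 239, 331, 423]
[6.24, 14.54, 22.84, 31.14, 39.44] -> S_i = 6.24 + 8.30*i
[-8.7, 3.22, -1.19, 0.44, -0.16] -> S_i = -8.70*(-0.37)^i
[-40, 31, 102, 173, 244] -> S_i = -40 + 71*i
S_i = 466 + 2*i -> [466, 468, 470, 472, 474]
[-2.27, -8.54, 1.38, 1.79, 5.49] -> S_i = Random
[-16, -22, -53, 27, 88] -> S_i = Random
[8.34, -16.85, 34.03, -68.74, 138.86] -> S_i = 8.34*(-2.02)^i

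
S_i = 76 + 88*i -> [76, 164, 252, 340, 428]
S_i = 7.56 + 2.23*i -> [7.56, 9.79, 12.02, 14.25, 16.48]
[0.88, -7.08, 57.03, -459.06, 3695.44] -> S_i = 0.88*(-8.05)^i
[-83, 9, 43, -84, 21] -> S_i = Random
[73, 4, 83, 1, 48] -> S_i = Random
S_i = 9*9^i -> [9, 81, 729, 6561, 59049]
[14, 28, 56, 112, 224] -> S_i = 14*2^i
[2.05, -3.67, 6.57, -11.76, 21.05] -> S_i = 2.05*(-1.79)^i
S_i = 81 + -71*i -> [81, 10, -61, -132, -203]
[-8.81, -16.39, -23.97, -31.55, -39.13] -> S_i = -8.81 + -7.58*i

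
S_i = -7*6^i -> [-7, -42, -252, -1512, -9072]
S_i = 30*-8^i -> [30, -240, 1920, -15360, 122880]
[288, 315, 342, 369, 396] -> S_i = 288 + 27*i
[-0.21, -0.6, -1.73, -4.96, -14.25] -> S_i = -0.21*2.87^i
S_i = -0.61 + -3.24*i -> [-0.61, -3.85, -7.09, -10.33, -13.57]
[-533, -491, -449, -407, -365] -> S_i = -533 + 42*i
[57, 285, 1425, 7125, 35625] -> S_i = 57*5^i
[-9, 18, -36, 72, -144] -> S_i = -9*-2^i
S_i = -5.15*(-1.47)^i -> [-5.15, 7.57, -11.13, 16.36, -24.05]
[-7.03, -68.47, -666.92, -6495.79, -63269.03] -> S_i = -7.03*9.74^i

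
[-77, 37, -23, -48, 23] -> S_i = Random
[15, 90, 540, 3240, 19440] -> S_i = 15*6^i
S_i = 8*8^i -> [8, 64, 512, 4096, 32768]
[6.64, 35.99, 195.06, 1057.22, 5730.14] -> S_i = 6.64*5.42^i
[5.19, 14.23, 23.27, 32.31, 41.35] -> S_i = 5.19 + 9.04*i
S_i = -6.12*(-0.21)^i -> [-6.12, 1.29, -0.27, 0.06, -0.01]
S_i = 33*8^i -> [33, 264, 2112, 16896, 135168]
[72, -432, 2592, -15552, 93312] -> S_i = 72*-6^i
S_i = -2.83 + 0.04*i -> [-2.83, -2.79, -2.75, -2.71, -2.67]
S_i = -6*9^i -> [-6, -54, -486, -4374, -39366]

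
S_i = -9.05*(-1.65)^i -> [-9.05, 14.93, -24.64, 40.65, -67.08]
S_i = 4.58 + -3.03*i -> [4.58, 1.55, -1.48, -4.51, -7.54]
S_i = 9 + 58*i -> [9, 67, 125, 183, 241]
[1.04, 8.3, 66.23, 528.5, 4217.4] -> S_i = 1.04*7.98^i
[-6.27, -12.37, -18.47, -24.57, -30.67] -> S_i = -6.27 + -6.10*i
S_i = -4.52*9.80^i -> [-4.52, -44.3, -434.1, -4254.19, -41691.04]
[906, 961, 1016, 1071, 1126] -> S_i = 906 + 55*i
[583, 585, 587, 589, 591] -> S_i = 583 + 2*i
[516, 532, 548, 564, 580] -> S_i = 516 + 16*i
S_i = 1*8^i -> [1, 8, 64, 512, 4096]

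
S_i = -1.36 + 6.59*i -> [-1.36, 5.23, 11.82, 18.41, 25.0]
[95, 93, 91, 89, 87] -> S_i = 95 + -2*i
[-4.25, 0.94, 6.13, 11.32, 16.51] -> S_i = -4.25 + 5.19*i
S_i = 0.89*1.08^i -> [0.89, 0.96, 1.04, 1.12, 1.21]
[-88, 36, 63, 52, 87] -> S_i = Random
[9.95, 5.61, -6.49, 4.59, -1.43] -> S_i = Random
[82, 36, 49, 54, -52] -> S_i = Random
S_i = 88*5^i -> [88, 440, 2200, 11000, 55000]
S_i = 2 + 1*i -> [2, 3, 4, 5, 6]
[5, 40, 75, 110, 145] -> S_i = 5 + 35*i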